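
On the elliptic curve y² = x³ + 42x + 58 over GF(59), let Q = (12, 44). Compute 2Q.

(51, 53)

tangent at (12, 44): λ = (3·12² + 42)/(2·44) ≡ 2/29. 29⁻¹ ≡ 57 (mod 59) since 29·57 = 1653 ≡ 1, so λ ≡ 2·57 ≡ 55.
  x = λ² - 12 - 12 = 3025 - 24 ≡ 51; y = λ·(12 - 51) - 44 ≡ 53. → (51, 53)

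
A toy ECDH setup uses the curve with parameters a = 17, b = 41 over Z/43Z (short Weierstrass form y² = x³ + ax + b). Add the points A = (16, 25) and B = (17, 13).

(16, 25) + (17, 13). λ = (13 - 25)/(17 - 16) ≡ 31/1 mod 43. 1⁻¹ ≡ 1 (mod 43), so λ ≡ 31.
  x = λ² - 16 - 17 = 961 - 33 ≡ 25; y = λ·(16 - 25) - 25 ≡ 40. → (25, 40)

(25, 40)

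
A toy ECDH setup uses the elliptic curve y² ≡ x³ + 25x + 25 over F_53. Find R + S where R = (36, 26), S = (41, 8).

(25, 51)

(36, 26) + (41, 8). λ = (8 - 26)/(41 - 36) ≡ 35/5 mod 53. 5⁻¹ ≡ 32 (mod 53), so λ ≡ 7.
  x = λ² - 36 - 41 = 49 - 77 ≡ 25; y = λ·(36 - 25) - 26 ≡ 51. → (25, 51)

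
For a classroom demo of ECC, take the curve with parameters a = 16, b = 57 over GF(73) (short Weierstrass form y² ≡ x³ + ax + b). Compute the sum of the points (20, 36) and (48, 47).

(14, 55)

(20, 36) + (48, 47). λ = (47 - 36)/(48 - 20) ≡ 11/28 mod 73. 28⁻¹ ≡ 60 (mod 73) since 28·60 = 1680 ≡ 1, so λ ≡ 3.
  x = λ² - 20 - 48 = 9 - 68 ≡ 14; y = λ·(20 - 14) - 36 ≡ 55. → (14, 55)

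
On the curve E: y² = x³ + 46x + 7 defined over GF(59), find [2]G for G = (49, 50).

(10, 46)

tangent at (49, 50): λ = (3·49² + 46)/(2·50) ≡ 51/41. 41⁻¹ ≡ 36 (mod 59), so λ ≡ 51·36 ≡ 7.
  x = λ² - 49 - 49 = 49 - 98 ≡ 10; y = λ·(49 - 10) - 50 ≡ 46. → (10, 46)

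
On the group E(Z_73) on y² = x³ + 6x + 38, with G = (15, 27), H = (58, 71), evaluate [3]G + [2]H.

First 3G:
Repeated addition: build up to 3G.
2G: tangent at (15, 27): λ = (3·15² + 6)/(2·27) ≡ 24/54. 54⁻¹ ≡ 23 (mod 73) since 54·23 = 1242 ≡ 1, so λ ≡ 24·23 ≡ 41.
  x = λ² - 15 - 15 = 1681 - 30 ≡ 45; y = λ·(15 - 45) - 27 ≡ 57. → (45, 57)
3G: (45, 57) + (15, 27). λ = (27 - 57)/(15 - 45) ≡ 43/43 mod 73. 43⁻¹ ≡ 17 (mod 73), so λ ≡ 1.
  x = λ² - 45 - 15 = 1 - 60 ≡ 14; y = λ·(45 - 14) - 57 ≡ 47. → (14, 47)
3G = (14, 47).
Next 2H:
Repeated addition: build up to 2H.
2H: tangent at (58, 71): λ = (3·58² + 6)/(2·71) ≡ 24/69. 69⁻¹ ≡ 18 (mod 73) since 69·18 = 1242 ≡ 1, so λ ≡ 24·18 ≡ 67.
  x = λ² - 58 - 58 = 4489 - 116 ≡ 66; y = λ·(58 - 66) - 71 ≡ 50. → (66, 50)
2H = (66, 50).
Finally 3G + 2H:
(14, 47) + (66, 50). λ = (50 - 47)/(66 - 14) ≡ 3/52 mod 73. 52⁻¹ ≡ 66 (mod 73), so λ ≡ 52.
  x = λ² - 14 - 66 = 2704 - 80 ≡ 69; y = λ·(14 - 69) - 47 ≡ 13. → (69, 13)

(69, 13)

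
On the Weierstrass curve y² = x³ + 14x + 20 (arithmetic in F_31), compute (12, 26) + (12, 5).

The two points share x = 12 and their y-coordinates satisfy 26 + 5 ≡ 0 (mod 31), so they are inverses. Their sum is ∞.

O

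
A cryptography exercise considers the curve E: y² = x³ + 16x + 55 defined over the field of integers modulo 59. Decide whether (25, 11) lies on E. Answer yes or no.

y² = 11² ≡ 3; x³ + 16x + 55 = 16080 ≡ 32 (mod 59). 3 ≠ 32.

no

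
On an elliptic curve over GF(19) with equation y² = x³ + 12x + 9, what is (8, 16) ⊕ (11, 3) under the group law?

(8, 16) + (11, 3). λ = (3 - 16)/(11 - 8) ≡ 6/3 mod 19. 3⁻¹ ≡ 13 (mod 19) since 3·13 = 39 ≡ 1, so λ ≡ 2.
  x = λ² - 8 - 11 = 4 - 19 ≡ 4; y = λ·(8 - 4) - 16 ≡ 11. → (4, 11)

(4, 11)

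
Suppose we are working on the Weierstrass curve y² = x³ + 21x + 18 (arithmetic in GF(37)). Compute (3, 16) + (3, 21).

The two points share x = 3 and their y-coordinates satisfy 16 + 21 ≡ 0 (mod 37), so they are inverses. Their sum is ∞.

O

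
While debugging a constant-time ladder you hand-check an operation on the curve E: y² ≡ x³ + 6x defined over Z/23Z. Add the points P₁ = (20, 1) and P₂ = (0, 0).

(21, 7)

(20, 1) + (0, 0). λ = (0 - 1)/(0 - 20) ≡ 22/3 mod 23. 3⁻¹ ≡ 8 (mod 23) since 3·8 = 24 ≡ 1, so λ ≡ 15.
  x = λ² - 20 - 0 = 225 - 20 ≡ 21; y = λ·(20 - 21) - 1 ≡ 7. → (21, 7)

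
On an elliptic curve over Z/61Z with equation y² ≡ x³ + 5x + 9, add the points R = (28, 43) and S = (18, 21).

(28, 43) + (18, 21). λ = (21 - 43)/(18 - 28) ≡ 39/51 mod 61. 51⁻¹ ≡ 6 (mod 61), so λ ≡ 51.
  x = λ² - 28 - 18 = 2601 - 46 ≡ 54; y = λ·(28 - 54) - 43 ≡ 34. → (54, 34)

(54, 34)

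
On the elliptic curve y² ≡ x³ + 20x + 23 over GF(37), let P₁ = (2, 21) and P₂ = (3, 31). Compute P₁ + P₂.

(21, 11)

(2, 21) + (3, 31). λ = (31 - 21)/(3 - 2) ≡ 10/1 mod 37. 1⁻¹ ≡ 1 (mod 37), so λ ≡ 10.
  x = λ² - 2 - 3 = 100 - 5 ≡ 21; y = λ·(2 - 21) - 21 ≡ 11. → (21, 11)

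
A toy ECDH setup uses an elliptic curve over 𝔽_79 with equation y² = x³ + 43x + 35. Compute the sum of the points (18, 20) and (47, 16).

(18, 20) + (47, 16). λ = (16 - 20)/(47 - 18) ≡ 75/29 mod 79. 29⁻¹ ≡ 30 (mod 79), so λ ≡ 38.
  x = λ² - 18 - 47 = 1444 - 65 ≡ 36; y = λ·(18 - 36) - 20 ≡ 7. → (36, 7)

(36, 7)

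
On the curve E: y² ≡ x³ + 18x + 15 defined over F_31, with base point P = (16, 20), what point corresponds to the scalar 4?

(2, 20)

Double-and-add on 4 = (100)₂. Start with P = (16, 20) for the leading 1-bit.
double: tangent at (16, 20): λ = (3·16² + 18)/(2·20) ≡ 11/9. 9⁻¹ ≡ 7 (mod 31), so λ ≡ 11·7 ≡ 15.
  x = λ² - 16 - 16 = 225 - 32 ≡ 7; y = λ·(16 - 7) - 20 ≡ 22. → (7, 22)
double: tangent at (7, 22): λ = (3·7² + 18)/(2·22) ≡ 10/13. 13⁻¹ ≡ 12 (mod 31), so λ ≡ 10·12 ≡ 27.
  x = λ² - 7 - 7 = 729 - 14 ≡ 2; y = λ·(7 - 2) - 22 ≡ 20. → (2, 20)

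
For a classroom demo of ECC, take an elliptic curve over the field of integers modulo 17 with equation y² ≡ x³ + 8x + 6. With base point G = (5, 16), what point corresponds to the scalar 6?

Repeated addition: build up to 6G.
2G: tangent at (5, 16): λ = (3·5² + 8)/(2·16) ≡ 15/15. 15⁻¹ ≡ 8 (mod 17) since 15·8 = 120 ≡ 1, so λ ≡ 15·8 ≡ 1.
  x = λ² - 5 - 5 = 1 - 10 ≡ 8; y = λ·(5 - 8) - 16 ≡ 15. → (8, 15)
3G: (8, 15) + (5, 16). λ = (16 - 15)/(5 - 8) ≡ 1/14 mod 17. 14⁻¹ ≡ 11 (mod 17) since 14·11 = 154 ≡ 1, so λ ≡ 11.
  x = λ² - 8 - 5 = 121 - 13 ≡ 6; y = λ·(8 - 6) - 15 ≡ 7. → (6, 7)
4G: (6, 7) + (5, 16). λ = (16 - 7)/(5 - 6) ≡ 9/16 mod 17. 16⁻¹ ≡ 16 (mod 17), so λ ≡ 8.
  x = λ² - 6 - 5 = 64 - 11 ≡ 2; y = λ·(6 - 2) - 7 ≡ 8. → (2, 8)
5G: (2, 8) + (5, 16). λ = (16 - 8)/(5 - 2) ≡ 8/3 mod 17. 3⁻¹ ≡ 6 (mod 17), so λ ≡ 14.
  x = λ² - 2 - 5 = 196 - 7 ≡ 2; y = λ·(2 - 2) - 8 ≡ 9. → (2, 9)
6G: (2, 9) + (5, 16). λ = (16 - 9)/(5 - 2) ≡ 7/3 mod 17. 3⁻¹ ≡ 6 (mod 17), so λ ≡ 8.
  x = λ² - 2 - 5 = 64 - 7 ≡ 6; y = λ·(2 - 6) - 9 ≡ 10. → (6, 10)

(6, 10)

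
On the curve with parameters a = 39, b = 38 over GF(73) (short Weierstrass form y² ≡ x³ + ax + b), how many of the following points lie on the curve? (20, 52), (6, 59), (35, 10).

1

(20, 52): 52² ≡ 3, rhs ≡ 58 → off.
(6, 59): 59² ≡ 50, rhs ≡ 50 → on.
(35, 10): 10² ≡ 27, rhs ≡ 40 → off.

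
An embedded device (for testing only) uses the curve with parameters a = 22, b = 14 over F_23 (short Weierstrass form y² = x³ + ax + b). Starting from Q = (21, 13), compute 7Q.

(21, 10)

Repeated addition: build up to 7Q.
2Q: tangent at (21, 13): λ = (3·21² + 22)/(2·13) ≡ 11/3. 3⁻¹ ≡ 8 (mod 23), so λ ≡ 11·8 ≡ 19.
  x = λ² - 21 - 21 = 361 - 42 ≡ 20; y = λ·(21 - 20) - 13 ≡ 6. → (20, 6)
3Q: (20, 6) + (21, 13). λ = (13 - 6)/(21 - 20) ≡ 7/1 mod 23. 1⁻¹ ≡ 1 (mod 23), so λ ≡ 7.
  x = λ² - 20 - 21 = 49 - 41 ≡ 8; y = λ·(20 - 8) - 6 ≡ 9. → (8, 9)
4Q: (8, 9) + (21, 13). λ = (13 - 9)/(21 - 8) ≡ 4/13 mod 23. 13⁻¹ ≡ 16 (mod 23), so λ ≡ 18.
  x = λ² - 8 - 21 = 324 - 29 ≡ 19; y = λ·(8 - 19) - 9 ≡ 0. → (19, 0)
5Q: (19, 0) + (21, 13). λ = (13 - 0)/(21 - 19) ≡ 13/2 mod 23. 2⁻¹ ≡ 12 (mod 23) since 2·12 = 24 ≡ 1, so λ ≡ 18.
  x = λ² - 19 - 21 = 324 - 40 ≡ 8; y = λ·(19 - 8) - 0 ≡ 14. → (8, 14)
6Q: (8, 14) + (21, 13). λ = (13 - 14)/(21 - 8) ≡ 22/13 mod 23. 13⁻¹ ≡ 16 (mod 23), so λ ≡ 7.
  x = λ² - 8 - 21 = 49 - 29 ≡ 20; y = λ·(8 - 20) - 14 ≡ 17. → (20, 17)
7Q: (20, 17) + (21, 13). λ = (13 - 17)/(21 - 20) ≡ 19/1 mod 23. 1⁻¹ ≡ 1 (mod 23), so λ ≡ 19.
  x = λ² - 20 - 21 = 361 - 41 ≡ 21; y = λ·(20 - 21) - 17 ≡ 10. → (21, 10)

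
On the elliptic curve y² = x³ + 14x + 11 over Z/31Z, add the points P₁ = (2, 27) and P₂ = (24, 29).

(2, 27) + (24, 29). λ = (29 - 27)/(24 - 2) ≡ 2/22 mod 31. 22⁻¹ ≡ 24 (mod 31) since 22·24 = 528 ≡ 1, so λ ≡ 17.
  x = λ² - 2 - 24 = 289 - 26 ≡ 15; y = λ·(2 - 15) - 27 ≡ 0. → (15, 0)

(15, 0)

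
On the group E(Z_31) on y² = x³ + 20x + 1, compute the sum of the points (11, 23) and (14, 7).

(11, 23) + (14, 7). λ = (7 - 23)/(14 - 11) ≡ 15/3 mod 31. 3⁻¹ ≡ 21 (mod 31), so λ ≡ 5.
  x = λ² - 11 - 14 = 25 - 25 ≡ 0; y = λ·(11 - 0) - 23 ≡ 1. → (0, 1)

(0, 1)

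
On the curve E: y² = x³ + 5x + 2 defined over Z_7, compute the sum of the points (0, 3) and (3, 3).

(0, 3) + (3, 3). λ = (3 - 3)/(3 - 0) ≡ 0/3 mod 7. 3⁻¹ ≡ 5 (mod 7), so λ ≡ 0.
  x = λ² - 0 - 3 = 0 - 3 ≡ 4; y = λ·(0 - 4) - 3 ≡ 4. → (4, 4)

(4, 4)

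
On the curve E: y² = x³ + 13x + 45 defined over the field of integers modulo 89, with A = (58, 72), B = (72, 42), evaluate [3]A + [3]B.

(40, 29)

First 3A:
Repeated addition: build up to 3A.
2A: tangent at (58, 72): λ = (3·58² + 13)/(2·72) ≡ 48/55. 55⁻¹ ≡ 34 (mod 89) since 55·34 = 1870 ≡ 1, so λ ≡ 48·34 ≡ 30.
  x = λ² - 58 - 58 = 900 - 116 ≡ 72; y = λ·(58 - 72) - 72 ≡ 42. → (72, 42)
3A: (72, 42) + (58, 72). λ = (72 - 42)/(58 - 72) ≡ 30/75 mod 89. 75⁻¹ ≡ 19 (mod 89), so λ ≡ 36.
  x = λ² - 72 - 58 = 1296 - 130 ≡ 9; y = λ·(72 - 9) - 42 ≡ 1. → (9, 1)
3A = (9, 1).
Next 3B:
Repeated addition: build up to 3B.
2B: tangent at (72, 42): λ = (3·72² + 13)/(2·42) ≡ 79/84. 84⁻¹ ≡ 71 (mod 89) since 84·71 = 5964 ≡ 1, so λ ≡ 79·71 ≡ 2.
  x = λ² - 72 - 72 = 4 - 144 ≡ 38; y = λ·(72 - 38) - 42 ≡ 26. → (38, 26)
3B: (38, 26) + (72, 42). λ = (42 - 26)/(72 - 38) ≡ 16/34 mod 89. 34⁻¹ ≡ 55 (mod 89), so λ ≡ 79.
  x = λ² - 38 - 72 = 6241 - 110 ≡ 79; y = λ·(38 - 79) - 26 ≡ 28. → (79, 28)
3B = (79, 28).
Finally 3A + 3B:
(9, 1) + (79, 28). λ = (28 - 1)/(79 - 9) ≡ 27/70 mod 89. 70⁻¹ ≡ 14 (mod 89), so λ ≡ 22.
  x = λ² - 9 - 79 = 484 - 88 ≡ 40; y = λ·(9 - 40) - 1 ≡ 29. → (40, 29)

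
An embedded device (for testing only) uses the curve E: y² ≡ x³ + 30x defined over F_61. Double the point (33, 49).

tangent at (33, 49): λ = (3·33² + 30)/(2·49) ≡ 3/37. 37⁻¹ ≡ 33 (mod 61) since 37·33 = 1221 ≡ 1, so λ ≡ 3·33 ≡ 38.
  x = λ² - 33 - 33 = 1444 - 66 ≡ 36; y = λ·(33 - 36) - 49 ≡ 20. → (36, 20)

(36, 20)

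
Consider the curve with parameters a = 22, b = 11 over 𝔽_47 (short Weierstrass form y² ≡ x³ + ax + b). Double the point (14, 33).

(44, 23)

tangent at (14, 33): λ = (3·14² + 22)/(2·33) ≡ 46/19. 19⁻¹ ≡ 5 (mod 47), so λ ≡ 46·5 ≡ 42.
  x = λ² - 14 - 14 = 1764 - 28 ≡ 44; y = λ·(14 - 44) - 33 ≡ 23. → (44, 23)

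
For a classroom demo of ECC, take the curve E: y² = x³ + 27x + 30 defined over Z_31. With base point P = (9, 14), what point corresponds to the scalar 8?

Double-and-add on 8 = (1000)₂. Start with P = (9, 14) for the leading 1-bit.
double: tangent at (9, 14): λ = (3·9² + 27)/(2·14) ≡ 22/28. 28⁻¹ ≡ 10 (mod 31) since 28·10 = 280 ≡ 1, so λ ≡ 22·10 ≡ 3.
  x = λ² - 9 - 9 = 9 - 18 ≡ 22; y = λ·(9 - 22) - 14 ≡ 9. → (22, 9)
double: tangent at (22, 9): λ = (3·22² + 27)/(2·9) ≡ 22/18. 18⁻¹ ≡ 19 (mod 31) since 18·19 = 342 ≡ 1, so λ ≡ 22·19 ≡ 15.
  x = λ² - 22 - 22 = 225 - 44 ≡ 26; y = λ·(22 - 26) - 9 ≡ 24. → (26, 24)
double: tangent at (26, 24): λ = (3·26² + 27)/(2·24) ≡ 9/17. 17⁻¹ ≡ 11 (mod 31) since 17·11 = 187 ≡ 1, so λ ≡ 9·11 ≡ 6.
  x = λ² - 26 - 26 = 36 - 52 ≡ 15; y = λ·(26 - 15) - 24 ≡ 11. → (15, 11)

(15, 11)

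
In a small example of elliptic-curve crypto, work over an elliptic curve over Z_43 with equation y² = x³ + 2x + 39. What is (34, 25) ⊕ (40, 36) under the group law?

(34, 25) + (40, 36). λ = (36 - 25)/(40 - 34) ≡ 11/6 mod 43. 6⁻¹ ≡ 36 (mod 43), so λ ≡ 9.
  x = λ² - 34 - 40 = 81 - 74 ≡ 7; y = λ·(34 - 7) - 25 ≡ 3. → (7, 3)

(7, 3)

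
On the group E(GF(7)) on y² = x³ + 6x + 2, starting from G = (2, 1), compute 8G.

(2, 6)

Double-and-add on 8 = (1000)₂. Start with G = (2, 1) for the leading 1-bit.
double: tangent at (2, 1): λ = (3·2² + 6)/(2·1) ≡ 4/2. 2⁻¹ ≡ 4 (mod 7), so λ ≡ 4·4 ≡ 2.
  x = λ² - 2 - 2 = 4 - 4 ≡ 0; y = λ·(2 - 0) - 1 ≡ 3. → (0, 3)
double: tangent at (0, 3): λ = (3·0² + 6)/(2·3) ≡ 6/6. 6⁻¹ ≡ 6 (mod 7) since 6·6 = 36 ≡ 1, so λ ≡ 6·6 ≡ 1.
  x = λ² - 0 - 0 = 1 - 0 ≡ 1; y = λ·(0 - 1) - 3 ≡ 3. → (1, 3)
double: tangent at (1, 3): λ = (3·1² + 6)/(2·3) ≡ 2/6. 6⁻¹ ≡ 6 (mod 7), so λ ≡ 2·6 ≡ 5.
  x = λ² - 1 - 1 = 25 - 2 ≡ 2; y = λ·(1 - 2) - 3 ≡ 6. → (2, 6)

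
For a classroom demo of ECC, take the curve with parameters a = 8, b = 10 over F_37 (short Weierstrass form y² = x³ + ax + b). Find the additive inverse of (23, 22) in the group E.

-(23, 22) = (23, -22 mod 37) = (23, 15).

(23, 15)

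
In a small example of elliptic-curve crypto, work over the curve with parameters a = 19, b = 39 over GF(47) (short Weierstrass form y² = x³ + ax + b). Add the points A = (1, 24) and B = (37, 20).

(1, 24) + (37, 20). λ = (20 - 24)/(37 - 1) ≡ 43/36 mod 47. 36⁻¹ ≡ 17 (mod 47), so λ ≡ 26.
  x = λ² - 1 - 37 = 676 - 38 ≡ 27; y = λ·(1 - 27) - 24 ≡ 5. → (27, 5)

(27, 5)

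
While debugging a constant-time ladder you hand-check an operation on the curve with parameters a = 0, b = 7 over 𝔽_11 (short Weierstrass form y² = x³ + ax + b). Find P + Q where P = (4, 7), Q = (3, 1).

(4, 7) + (3, 1). λ = (1 - 7)/(3 - 4) ≡ 5/10 mod 11. 10⁻¹ ≡ 10 (mod 11), so λ ≡ 6.
  x = λ² - 4 - 3 = 36 - 7 ≡ 7; y = λ·(4 - 7) - 7 ≡ 8. → (7, 8)

(7, 8)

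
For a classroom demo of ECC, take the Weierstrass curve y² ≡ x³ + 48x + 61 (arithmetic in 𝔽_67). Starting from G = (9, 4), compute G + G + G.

(53, 53)

Repeated addition: build up to 3G.
2G: tangent at (9, 4): λ = (3·9² + 48)/(2·4) ≡ 23/8. 8⁻¹ ≡ 42 (mod 67) since 8·42 = 336 ≡ 1, so λ ≡ 23·42 ≡ 28.
  x = λ² - 9 - 9 = 784 - 18 ≡ 29; y = λ·(9 - 29) - 4 ≡ 39. → (29, 39)
3G: (29, 39) + (9, 4). λ = (4 - 39)/(9 - 29) ≡ 32/47 mod 67. 47⁻¹ ≡ 10 (mod 67), so λ ≡ 52.
  x = λ² - 29 - 9 = 2704 - 38 ≡ 53; y = λ·(29 - 53) - 39 ≡ 53. → (53, 53)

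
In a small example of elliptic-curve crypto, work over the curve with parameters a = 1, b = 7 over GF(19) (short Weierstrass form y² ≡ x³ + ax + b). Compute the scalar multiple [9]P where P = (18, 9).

O

Repeated addition: build up to 9P.
2P: tangent at (18, 9): λ = (3·18² + 1)/(2·9) ≡ 4/18. 18⁻¹ ≡ 18 (mod 19), so λ ≡ 4·18 ≡ 15.
  x = λ² - 18 - 18 = 225 - 36 ≡ 18; y = λ·(18 - 18) - 9 ≡ 10. → (18, 10)
3P: (18, 10) + (18, 9): same x and y₁ ≡ -y₂, so the sum is 𝒪.
4P: 𝒪 + (18, 9) = (18, 9) (identity).
5P: tangent at (18, 9): λ = (3·18² + 1)/(2·9) ≡ 4/18. 18⁻¹ ≡ 18 (mod 19), so λ ≡ 4·18 ≡ 15.
  x = λ² - 18 - 18 = 225 - 36 ≡ 18; y = λ·(18 - 18) - 9 ≡ 10. → (18, 10)
6P: (18, 10) + (18, 9): same x and y₁ ≡ -y₂, so the sum is 𝒪.
7P: 𝒪 + (18, 9) = (18, 9) (identity).
8P: tangent at (18, 9): λ = (3·18² + 1)/(2·9) ≡ 4/18. 18⁻¹ ≡ 18 (mod 19), so λ ≡ 4·18 ≡ 15.
  x = λ² - 18 - 18 = 225 - 36 ≡ 18; y = λ·(18 - 18) - 9 ≡ 10. → (18, 10)
9P: (18, 10) + (18, 9): same x and y₁ ≡ -y₂, so the sum is 𝒪.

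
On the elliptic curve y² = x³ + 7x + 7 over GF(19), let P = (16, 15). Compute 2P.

tangent at (16, 15): λ = (3·16² + 7)/(2·15) ≡ 15/11. 11⁻¹ ≡ 7 (mod 19) since 11·7 = 77 ≡ 1, so λ ≡ 15·7 ≡ 10.
  x = λ² - 16 - 16 = 100 - 32 ≡ 11; y = λ·(16 - 11) - 15 ≡ 16. → (11, 16)

(11, 16)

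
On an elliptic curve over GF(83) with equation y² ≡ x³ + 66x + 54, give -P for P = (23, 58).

(23, 25)

-(23, 58) = (23, -58 mod 83) = (23, 25).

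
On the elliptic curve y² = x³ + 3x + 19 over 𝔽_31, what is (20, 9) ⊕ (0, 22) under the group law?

(20, 9) + (0, 22). λ = (22 - 9)/(0 - 20) ≡ 13/11 mod 31. 11⁻¹ ≡ 17 (mod 31), so λ ≡ 4.
  x = λ² - 20 - 0 = 16 - 20 ≡ 27; y = λ·(20 - 27) - 9 ≡ 25. → (27, 25)

(27, 25)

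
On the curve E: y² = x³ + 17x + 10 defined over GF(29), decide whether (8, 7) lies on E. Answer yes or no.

y² = 7² ≡ 20; x³ + 17x + 10 = 658 ≡ 20 (mod 29). 20 = 20.

yes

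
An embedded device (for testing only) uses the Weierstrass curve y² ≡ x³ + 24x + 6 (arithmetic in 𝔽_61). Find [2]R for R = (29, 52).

(2, 1)

tangent at (29, 52): λ = (3·29² + 24)/(2·52) ≡ 46/43. 43⁻¹ ≡ 44 (mod 61), so λ ≡ 46·44 ≡ 11.
  x = λ² - 29 - 29 = 121 - 58 ≡ 2; y = λ·(29 - 2) - 52 ≡ 1. → (2, 1)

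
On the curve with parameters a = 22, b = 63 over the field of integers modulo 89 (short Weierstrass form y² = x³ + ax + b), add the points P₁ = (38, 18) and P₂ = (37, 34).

(3, 45)

(38, 18) + (37, 34). λ = (34 - 18)/(37 - 38) ≡ 16/88 mod 89. 88⁻¹ ≡ 88 (mod 89), so λ ≡ 73.
  x = λ² - 38 - 37 = 5329 - 75 ≡ 3; y = λ·(38 - 3) - 18 ≡ 45. → (3, 45)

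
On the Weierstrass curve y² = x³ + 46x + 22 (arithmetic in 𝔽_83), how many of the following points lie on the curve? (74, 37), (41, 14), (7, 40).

(74, 37): 37² ≡ 41, rhs ≡ 41 → on.
(41, 14): 14² ≡ 30, rhs ≡ 30 → on.
(7, 40): 40² ≡ 23, rhs ≡ 23 → on.

3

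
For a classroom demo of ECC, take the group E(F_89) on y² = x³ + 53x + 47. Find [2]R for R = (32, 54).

(45, 75)

tangent at (32, 54): λ = (3·32² + 53)/(2·54) ≡ 10/19. 19⁻¹ ≡ 75 (mod 89) since 19·75 = 1425 ≡ 1, so λ ≡ 10·75 ≡ 38.
  x = λ² - 32 - 32 = 1444 - 64 ≡ 45; y = λ·(32 - 45) - 54 ≡ 75. → (45, 75)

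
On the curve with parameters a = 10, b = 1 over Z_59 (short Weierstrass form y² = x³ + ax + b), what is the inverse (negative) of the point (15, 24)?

(15, 35)

-(15, 24) = (15, -24 mod 59) = (15, 35).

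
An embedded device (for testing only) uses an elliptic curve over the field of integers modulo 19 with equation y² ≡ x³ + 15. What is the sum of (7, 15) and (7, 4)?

The two points share x = 7 and their y-coordinates satisfy 15 + 4 ≡ 0 (mod 19), so they are inverses. Their sum is 𝒪.

O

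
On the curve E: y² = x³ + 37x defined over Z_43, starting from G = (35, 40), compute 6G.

Double-and-add on 6 = (110)₂. Start with G = (35, 40) for the leading 1-bit.
double: tangent at (35, 40): λ = (3·35² + 37)/(2·40) ≡ 14/37. 37⁻¹ ≡ 7 (mod 43), so λ ≡ 14·7 ≡ 12.
  x = λ² - 35 - 35 = 144 - 70 ≡ 31; y = λ·(35 - 31) - 40 ≡ 8. → (31, 8)
add G: (31, 8) + (35, 40). λ = (40 - 8)/(35 - 31) ≡ 32/4 mod 43. 4⁻¹ ≡ 11 (mod 43), so λ ≡ 8.
  x = λ² - 31 - 35 = 64 - 66 ≡ 41; y = λ·(31 - 41) - 8 ≡ 41. → (41, 41)
double: tangent at (41, 41): λ = (3·41² + 37)/(2·41) ≡ 6/39. 39⁻¹ ≡ 32 (mod 43) since 39·32 = 1248 ≡ 1, so λ ≡ 6·32 ≡ 20.
  x = λ² - 41 - 41 = 400 - 82 ≡ 17; y = λ·(41 - 17) - 41 ≡ 9. → (17, 9)

(17, 9)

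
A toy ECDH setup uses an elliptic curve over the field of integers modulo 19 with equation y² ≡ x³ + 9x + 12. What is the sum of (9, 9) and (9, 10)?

The two points share x = 9 and their y-coordinates satisfy 9 + 10 ≡ 0 (mod 19), so they are inverses. Their sum is the point at infinity.

O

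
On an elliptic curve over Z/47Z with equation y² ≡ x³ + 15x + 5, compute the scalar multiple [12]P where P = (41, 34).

Double-and-add on 12 = (1100)₂. Start with P = (41, 34) for the leading 1-bit.
double: tangent at (41, 34): λ = (3·41² + 15)/(2·34) ≡ 29/21. 21⁻¹ ≡ 9 (mod 47) since 21·9 = 189 ≡ 1, so λ ≡ 29·9 ≡ 26.
  x = λ² - 41 - 41 = 676 - 82 ≡ 30; y = λ·(41 - 30) - 34 ≡ 17. → (30, 17)
add P: (30, 17) + (41, 34). λ = (34 - 17)/(41 - 30) ≡ 17/11 mod 47. 11⁻¹ ≡ 30 (mod 47), so λ ≡ 40.
  x = λ² - 30 - 41 = 1600 - 71 ≡ 25; y = λ·(30 - 25) - 17 ≡ 42. → (25, 42)
double: tangent at (25, 42): λ = (3·25² + 15)/(2·42) ≡ 10/37. 37⁻¹ ≡ 14 (mod 47), so λ ≡ 10·14 ≡ 46.
  x = λ² - 25 - 25 = 2116 - 50 ≡ 45; y = λ·(25 - 45) - 42 ≡ 25. → (45, 25)
double: tangent at (45, 25): λ = (3·45² + 15)/(2·25) ≡ 27/3. 3⁻¹ ≡ 16 (mod 47) since 3·16 = 48 ≡ 1, so λ ≡ 27·16 ≡ 9.
  x = λ² - 45 - 45 = 81 - 90 ≡ 38; y = λ·(45 - 38) - 25 ≡ 38. → (38, 38)

(38, 38)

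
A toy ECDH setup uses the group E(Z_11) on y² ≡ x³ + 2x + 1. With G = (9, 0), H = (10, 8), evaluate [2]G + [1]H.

(10, 8)

First 2G:
Repeated addition: build up to 2G.
2G: (9, 0) + (9, 0): same x and y₁ ≡ -y₂, so the sum is the point at infinity.
2G = the point at infinity.
Finally 2G + H:
the point at infinity + (10, 8) = (10, 8) (identity).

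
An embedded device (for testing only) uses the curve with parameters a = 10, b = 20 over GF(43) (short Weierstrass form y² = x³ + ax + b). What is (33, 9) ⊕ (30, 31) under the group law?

(29, 19)

(33, 9) + (30, 31). λ = (31 - 9)/(30 - 33) ≡ 22/40 mod 43. 40⁻¹ ≡ 14 (mod 43), so λ ≡ 7.
  x = λ² - 33 - 30 = 49 - 63 ≡ 29; y = λ·(33 - 29) - 9 ≡ 19. → (29, 19)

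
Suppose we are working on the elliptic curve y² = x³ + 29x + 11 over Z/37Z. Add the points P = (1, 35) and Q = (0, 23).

(32, 0)

(1, 35) + (0, 23). λ = (23 - 35)/(0 - 1) ≡ 25/36 mod 37. 36⁻¹ ≡ 36 (mod 37), so λ ≡ 12.
  x = λ² - 1 - 0 = 144 - 1 ≡ 32; y = λ·(1 - 32) - 35 ≡ 0. → (32, 0)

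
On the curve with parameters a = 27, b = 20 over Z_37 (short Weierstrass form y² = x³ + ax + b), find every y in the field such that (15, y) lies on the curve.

x³ + 27x + 20 = 3800 ≡ 26 (mod 37).
Square roots of 26 mod 37: 10 and 27 (since 10² = 100 ≡ 26).

10, 27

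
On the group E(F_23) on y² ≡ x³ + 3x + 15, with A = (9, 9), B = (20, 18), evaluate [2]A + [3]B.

First 2A:
Repeated addition: build up to 2A.
2A: tangent at (9, 9): λ = (3·9² + 3)/(2·9) ≡ 16/18. 18⁻¹ ≡ 9 (mod 23), so λ ≡ 16·9 ≡ 6.
  x = λ² - 9 - 9 = 36 - 18 ≡ 18; y = λ·(9 - 18) - 9 ≡ 6. → (18, 6)
2A = (18, 6).
Next 3B:
Repeated addition: build up to 3B.
2B: tangent at (20, 18): λ = (3·20² + 3)/(2·18) ≡ 7/13. 13⁻¹ ≡ 16 (mod 23) since 13·16 = 208 ≡ 1, so λ ≡ 7·16 ≡ 20.
  x = λ² - 20 - 20 = 400 - 40 ≡ 15; y = λ·(20 - 15) - 18 ≡ 13. → (15, 13)
3B: (15, 13) + (20, 18). λ = (18 - 13)/(20 - 15) ≡ 5/5 mod 23. 5⁻¹ ≡ 14 (mod 23), so λ ≡ 1.
  x = λ² - 15 - 20 = 1 - 35 ≡ 12; y = λ·(15 - 12) - 13 ≡ 13. → (12, 13)
3B = (12, 13).
Finally 2A + 3B:
(18, 6) + (12, 13). λ = (13 - 6)/(12 - 18) ≡ 7/17 mod 23. 17⁻¹ ≡ 19 (mod 23), so λ ≡ 18.
  x = λ² - 18 - 12 = 324 - 30 ≡ 18; y = λ·(18 - 18) - 6 ≡ 17. → (18, 17)

(18, 17)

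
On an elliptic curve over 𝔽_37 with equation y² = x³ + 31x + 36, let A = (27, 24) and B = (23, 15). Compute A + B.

(36, 2)

(27, 24) + (23, 15). λ = (15 - 24)/(23 - 27) ≡ 28/33 mod 37. 33⁻¹ ≡ 9 (mod 37), so λ ≡ 30.
  x = λ² - 27 - 23 = 900 - 50 ≡ 36; y = λ·(27 - 36) - 24 ≡ 2. → (36, 2)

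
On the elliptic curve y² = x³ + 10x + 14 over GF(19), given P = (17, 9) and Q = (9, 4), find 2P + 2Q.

First 2P:
Repeated addition: build up to 2P.
2P: tangent at (17, 9): λ = (3·17² + 10)/(2·9) ≡ 3/18. 18⁻¹ ≡ 18 (mod 19), so λ ≡ 3·18 ≡ 16.
  x = λ² - 17 - 17 = 256 - 34 ≡ 13; y = λ·(17 - 13) - 9 ≡ 17. → (13, 17)
2P = (13, 17).
Next 2Q:
Repeated addition: build up to 2Q.
2Q: tangent at (9, 4): λ = (3·9² + 10)/(2·4) ≡ 6/8. 8⁻¹ ≡ 12 (mod 19) since 8·12 = 96 ≡ 1, so λ ≡ 6·12 ≡ 15.
  x = λ² - 9 - 9 = 225 - 18 ≡ 17; y = λ·(9 - 17) - 4 ≡ 9. → (17, 9)
2Q = (17, 9).
Finally 2P + 2Q:
(13, 17) + (17, 9). λ = (9 - 17)/(17 - 13) ≡ 11/4 mod 19. 4⁻¹ ≡ 5 (mod 19), so λ ≡ 17.
  x = λ² - 13 - 17 = 289 - 30 ≡ 12; y = λ·(13 - 12) - 17 ≡ 0. → (12, 0)

(12, 0)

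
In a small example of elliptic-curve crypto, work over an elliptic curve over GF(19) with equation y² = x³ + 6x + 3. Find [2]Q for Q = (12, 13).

tangent at (12, 13): λ = (3·12² + 6)/(2·13) ≡ 1/7. 7⁻¹ ≡ 11 (mod 19), so λ ≡ 1·11 ≡ 11.
  x = λ² - 12 - 12 = 121 - 24 ≡ 2; y = λ·(12 - 2) - 13 ≡ 2. → (2, 2)

(2, 2)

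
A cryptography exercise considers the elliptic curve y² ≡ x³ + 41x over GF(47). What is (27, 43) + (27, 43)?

tangent at (27, 43): λ = (3·27² + 41)/(2·43) ≡ 19/39. 39⁻¹ ≡ 41 (mod 47), so λ ≡ 19·41 ≡ 27.
  x = λ² - 27 - 27 = 729 - 54 ≡ 17; y = λ·(27 - 17) - 43 ≡ 39. → (17, 39)

(17, 39)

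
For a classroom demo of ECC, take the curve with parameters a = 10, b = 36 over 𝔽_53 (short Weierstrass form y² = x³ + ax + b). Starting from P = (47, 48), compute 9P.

Repeated addition: build up to 9P.
2P: tangent at (47, 48): λ = (3·47² + 10)/(2·48) ≡ 12/43. 43⁻¹ ≡ 37 (mod 53) since 43·37 = 1591 ≡ 1, so λ ≡ 12·37 ≡ 20.
  x = λ² - 47 - 47 = 400 - 94 ≡ 41; y = λ·(47 - 41) - 48 ≡ 19. → (41, 19)
3P: (41, 19) + (47, 48). λ = (48 - 19)/(47 - 41) ≡ 29/6 mod 53. 6⁻¹ ≡ 9 (mod 53), so λ ≡ 49.
  x = λ² - 41 - 47 = 2401 - 88 ≡ 34; y = λ·(41 - 34) - 19 ≡ 6. → (34, 6)
4P: (34, 6) + (47, 48). λ = (48 - 6)/(47 - 34) ≡ 42/13 mod 53. 13⁻¹ ≡ 49 (mod 53), so λ ≡ 44.
  x = λ² - 34 - 47 = 1936 - 81 ≡ 0; y = λ·(34 - 0) - 6 ≡ 6. → (0, 6)
5P: (0, 6) + (47, 48). λ = (48 - 6)/(47 - 0) ≡ 42/47 mod 53. 47⁻¹ ≡ 44 (mod 53) since 47·44 = 2068 ≡ 1, so λ ≡ 46.
  x = λ² - 0 - 47 = 2116 - 47 ≡ 2; y = λ·(0 - 2) - 6 ≡ 8. → (2, 8)
6P: (2, 8) + (47, 48). λ = (48 - 8)/(47 - 2) ≡ 40/45 mod 53. 45⁻¹ ≡ 33 (mod 53), so λ ≡ 48.
  x = λ² - 2 - 47 = 2304 - 49 ≡ 29; y = λ·(2 - 29) - 8 ≡ 21. → (29, 21)
7P: (29, 21) + (47, 48). λ = (48 - 21)/(47 - 29) ≡ 27/18 mod 53. 18⁻¹ ≡ 3 (mod 53), so λ ≡ 28.
  x = λ² - 29 - 47 = 784 - 76 ≡ 19; y = λ·(29 - 19) - 21 ≡ 47. → (19, 47)
8P: (19, 47) + (47, 48). λ = (48 - 47)/(47 - 19) ≡ 1/28 mod 53. 28⁻¹ ≡ 36 (mod 53), so λ ≡ 36.
  x = λ² - 19 - 47 = 1296 - 66 ≡ 11; y = λ·(19 - 11) - 47 ≡ 29. → (11, 29)
9P: (11, 29) + (47, 48). λ = (48 - 29)/(47 - 11) ≡ 19/36 mod 53. 36⁻¹ ≡ 28 (mod 53), so λ ≡ 2.
  x = λ² - 11 - 47 = 4 - 58 ≡ 52; y = λ·(11 - 52) - 29 ≡ 48. → (52, 48)

(52, 48)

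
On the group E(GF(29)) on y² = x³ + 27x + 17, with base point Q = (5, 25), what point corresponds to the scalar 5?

(23, 25)

Repeated addition: build up to 5Q.
2Q: tangent at (5, 25): λ = (3·5² + 27)/(2·25) ≡ 15/21. 21⁻¹ ≡ 18 (mod 29), so λ ≡ 15·18 ≡ 9.
  x = λ² - 5 - 5 = 81 - 10 ≡ 13; y = λ·(5 - 13) - 25 ≡ 19. → (13, 19)
3Q: (13, 19) + (5, 25). λ = (25 - 19)/(5 - 13) ≡ 6/21 mod 29. 21⁻¹ ≡ 18 (mod 29), so λ ≡ 21.
  x = λ² - 13 - 5 = 441 - 18 ≡ 17; y = λ·(13 - 17) - 19 ≡ 13. → (17, 13)
4Q: (17, 13) + (5, 25). λ = (25 - 13)/(5 - 17) ≡ 12/17 mod 29. 17⁻¹ ≡ 12 (mod 29) since 17·12 = 204 ≡ 1, so λ ≡ 28.
  x = λ² - 17 - 5 = 784 - 22 ≡ 8; y = λ·(17 - 8) - 13 ≡ 7. → (8, 7)
5Q: (8, 7) + (5, 25). λ = (25 - 7)/(5 - 8) ≡ 18/26 mod 29. 26⁻¹ ≡ 19 (mod 29), so λ ≡ 23.
  x = λ² - 8 - 5 = 529 - 13 ≡ 23; y = λ·(8 - 23) - 7 ≡ 25. → (23, 25)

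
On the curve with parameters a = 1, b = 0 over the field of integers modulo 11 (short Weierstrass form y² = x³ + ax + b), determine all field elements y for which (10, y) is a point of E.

x³ + 1x + 0 = 1010 ≡ 9 (mod 11).
Square roots of 9 mod 11: 3 and 8 (since 3² = 9 ≡ 9).

3, 8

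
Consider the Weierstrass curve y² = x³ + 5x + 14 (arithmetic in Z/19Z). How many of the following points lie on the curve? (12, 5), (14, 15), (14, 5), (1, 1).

2

(12, 5): 5² ≡ 6, rhs ≡ 16 → off.
(14, 15): 15² ≡ 16, rhs ≡ 16 → on.
(14, 5): 5² ≡ 6, rhs ≡ 16 → off.
(1, 1): 1² ≡ 1, rhs ≡ 1 → on.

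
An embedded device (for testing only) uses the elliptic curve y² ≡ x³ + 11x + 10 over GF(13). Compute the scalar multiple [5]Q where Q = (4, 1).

(8, 8)

Double-and-add on 5 = (101)₂. Start with Q = (4, 1) for the leading 1-bit.
double: tangent at (4, 1): λ = (3·4² + 11)/(2·1) ≡ 7/2. 2⁻¹ ≡ 7 (mod 13) since 2·7 = 14 ≡ 1, so λ ≡ 7·7 ≡ 10.
  x = λ² - 4 - 4 = 100 - 8 ≡ 1; y = λ·(4 - 1) - 1 ≡ 3. → (1, 3)
double: tangent at (1, 3): λ = (3·1² + 11)/(2·3) ≡ 1/6. 6⁻¹ ≡ 11 (mod 13) since 6·11 = 66 ≡ 1, so λ ≡ 1·11 ≡ 11.
  x = λ² - 1 - 1 = 121 - 2 ≡ 2; y = λ·(1 - 2) - 3 ≡ 12. → (2, 12)
add Q: (2, 12) + (4, 1). λ = (1 - 12)/(4 - 2) ≡ 2/2 mod 13. 2⁻¹ ≡ 7 (mod 13) since 2·7 = 14 ≡ 1, so λ ≡ 1.
  x = λ² - 2 - 4 = 1 - 6 ≡ 8; y = λ·(2 - 8) - 12 ≡ 8. → (8, 8)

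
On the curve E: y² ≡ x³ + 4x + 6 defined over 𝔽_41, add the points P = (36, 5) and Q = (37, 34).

(30, 5)

(36, 5) + (37, 34). λ = (34 - 5)/(37 - 36) ≡ 29/1 mod 41. 1⁻¹ ≡ 1 (mod 41), so λ ≡ 29.
  x = λ² - 36 - 37 = 841 - 73 ≡ 30; y = λ·(36 - 30) - 5 ≡ 5. → (30, 5)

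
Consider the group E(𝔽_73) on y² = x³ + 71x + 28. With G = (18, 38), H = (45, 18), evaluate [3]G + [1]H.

(37, 50)

First 3G:
Repeated addition: build up to 3G.
2G: tangent at (18, 38): λ = (3·18² + 71)/(2·38) ≡ 21/3. 3⁻¹ ≡ 49 (mod 73), so λ ≡ 21·49 ≡ 7.
  x = λ² - 18 - 18 = 49 - 36 ≡ 13; y = λ·(18 - 13) - 38 ≡ 70. → (13, 70)
3G: (13, 70) + (18, 38). λ = (38 - 70)/(18 - 13) ≡ 41/5 mod 73. 5⁻¹ ≡ 44 (mod 73) since 5·44 = 220 ≡ 1, so λ ≡ 52.
  x = λ² - 13 - 18 = 2704 - 31 ≡ 45; y = λ·(13 - 45) - 70 ≡ 18. → (45, 18)
3G = (45, 18).
Finally 3G + H:
tangent at (45, 18): λ = (3·45² + 71)/(2·18) ≡ 14/36. 36⁻¹ ≡ 71 (mod 73), so λ ≡ 14·71 ≡ 45.
  x = λ² - 45 - 45 = 2025 - 90 ≡ 37; y = λ·(45 - 37) - 18 ≡ 50. → (37, 50)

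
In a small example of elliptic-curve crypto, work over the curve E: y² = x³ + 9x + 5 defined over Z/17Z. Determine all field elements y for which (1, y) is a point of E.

x³ + 9x + 5 = 15 ≡ 15 (mod 17).
Square roots of 15 mod 17: 7 and 10 (since 7² = 49 ≡ 15).

7, 10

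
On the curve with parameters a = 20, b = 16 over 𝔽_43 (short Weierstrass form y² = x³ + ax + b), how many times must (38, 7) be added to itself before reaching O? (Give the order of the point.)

4

2P: tangent at (38, 7): λ = (3·38² + 20)/(2·7) ≡ 9/14. 14⁻¹ ≡ 40 (mod 43), so λ ≡ 9·40 ≡ 16.
  x = λ² - 38 - 38 = 256 - 76 ≡ 8; y = λ·(38 - 8) - 7 ≡ 0. → (8, 0)
3P: (8, 0) + (38, 7). λ = (7 - 0)/(38 - 8) ≡ 7/30 mod 43. 30⁻¹ ≡ 33 (mod 43), so λ ≡ 16.
  x = λ² - 8 - 38 = 256 - 46 ≡ 38; y = λ·(8 - 38) - 0 ≡ 36. → (38, 36)
4P: (38, 36) + (38, 7): same x and y₁ ≡ -y₂, so the sum is O.
4P = O, so the order is 4.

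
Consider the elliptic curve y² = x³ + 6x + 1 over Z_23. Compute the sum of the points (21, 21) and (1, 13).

(21, 21) + (1, 13). λ = (13 - 21)/(1 - 21) ≡ 15/3 mod 23. 3⁻¹ ≡ 8 (mod 23) since 3·8 = 24 ≡ 1, so λ ≡ 5.
  x = λ² - 21 - 1 = 25 - 22 ≡ 3; y = λ·(21 - 3) - 21 ≡ 0. → (3, 0)

(3, 0)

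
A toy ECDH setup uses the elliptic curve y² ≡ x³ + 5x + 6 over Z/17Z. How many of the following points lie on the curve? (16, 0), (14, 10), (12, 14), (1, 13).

(16, 0): 0² ≡ 0, rhs ≡ 0 → on.
(14, 10): 10² ≡ 15, rhs ≡ 15 → on.
(12, 14): 14² ≡ 9, rhs ≡ 9 → on.
(1, 13): 13² ≡ 16, rhs ≡ 12 → off.

3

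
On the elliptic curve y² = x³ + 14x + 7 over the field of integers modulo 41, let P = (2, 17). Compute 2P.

tangent at (2, 17): λ = (3·2² + 14)/(2·17) ≡ 26/34. 34⁻¹ ≡ 35 (mod 41) since 34·35 = 1190 ≡ 1, so λ ≡ 26·35 ≡ 8.
  x = λ² - 2 - 2 = 64 - 4 ≡ 19; y = λ·(2 - 19) - 17 ≡ 11. → (19, 11)

(19, 11)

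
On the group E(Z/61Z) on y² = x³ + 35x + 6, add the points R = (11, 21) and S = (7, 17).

(11, 21) + (7, 17). λ = (17 - 21)/(7 - 11) ≡ 57/57 mod 61. 57⁻¹ ≡ 15 (mod 61), so λ ≡ 1.
  x = λ² - 11 - 7 = 1 - 18 ≡ 44; y = λ·(11 - 44) - 21 ≡ 7. → (44, 7)

(44, 7)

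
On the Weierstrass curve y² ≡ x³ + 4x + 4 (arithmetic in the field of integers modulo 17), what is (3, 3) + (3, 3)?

(7, 16)

tangent at (3, 3): λ = (3·3² + 4)/(2·3) ≡ 14/6. 6⁻¹ ≡ 3 (mod 17) since 6·3 = 18 ≡ 1, so λ ≡ 14·3 ≡ 8.
  x = λ² - 3 - 3 = 64 - 6 ≡ 7; y = λ·(3 - 7) - 3 ≡ 16. → (7, 16)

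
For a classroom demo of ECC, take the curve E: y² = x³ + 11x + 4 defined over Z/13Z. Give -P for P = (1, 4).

-(1, 4) = (1, -4 mod 13) = (1, 9).

(1, 9)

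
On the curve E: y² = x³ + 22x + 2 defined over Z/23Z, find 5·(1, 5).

(9, 20)

Write Q = (1, 5).
Repeated addition: build up to 5Q.
2Q: tangent at (1, 5): λ = (3·1² + 22)/(2·5) ≡ 2/10. 10⁻¹ ≡ 7 (mod 23), so λ ≡ 2·7 ≡ 14.
  x = λ² - 1 - 1 = 196 - 2 ≡ 10; y = λ·(1 - 10) - 5 ≡ 7. → (10, 7)
3Q: (10, 7) + (1, 5). λ = (5 - 7)/(1 - 10) ≡ 21/14 mod 23. 14⁻¹ ≡ 5 (mod 23) since 14·5 = 70 ≡ 1, so λ ≡ 13.
  x = λ² - 10 - 1 = 169 - 11 ≡ 20; y = λ·(10 - 20) - 7 ≡ 1. → (20, 1)
4Q: (20, 1) + (1, 5). λ = (5 - 1)/(1 - 20) ≡ 4/4 mod 23. 4⁻¹ ≡ 6 (mod 23), so λ ≡ 1.
  x = λ² - 20 - 1 = 1 - 21 ≡ 3; y = λ·(20 - 3) - 1 ≡ 16. → (3, 16)
5Q: (3, 16) + (1, 5). λ = (5 - 16)/(1 - 3) ≡ 12/21 mod 23. 21⁻¹ ≡ 11 (mod 23), so λ ≡ 17.
  x = λ² - 3 - 1 = 289 - 4 ≡ 9; y = λ·(3 - 9) - 16 ≡ 20. → (9, 20)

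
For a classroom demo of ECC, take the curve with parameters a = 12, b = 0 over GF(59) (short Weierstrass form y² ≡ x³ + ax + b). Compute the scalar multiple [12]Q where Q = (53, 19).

Repeated addition: build up to 12Q.
2Q: tangent at (53, 19): λ = (3·53² + 12)/(2·19) ≡ 2/38. 38⁻¹ ≡ 14 (mod 59), so λ ≡ 2·14 ≡ 28.
  x = λ² - 53 - 53 = 784 - 106 ≡ 29; y = λ·(53 - 29) - 19 ≡ 4. → (29, 4)
3Q: (29, 4) + (53, 19). λ = (19 - 4)/(53 - 29) ≡ 15/24 mod 59. 24⁻¹ ≡ 32 (mod 59) since 24·32 = 768 ≡ 1, so λ ≡ 8.
  x = λ² - 29 - 53 = 64 - 82 ≡ 41; y = λ·(29 - 41) - 4 ≡ 18. → (41, 18)
4Q: (41, 18) + (53, 19). λ = (19 - 18)/(53 - 41) ≡ 1/12 mod 59. 12⁻¹ ≡ 5 (mod 59), so λ ≡ 5.
  x = λ² - 41 - 53 = 25 - 94 ≡ 49; y = λ·(41 - 49) - 18 ≡ 1. → (49, 1)
5Q: (49, 1) + (53, 19). λ = (19 - 1)/(53 - 49) ≡ 18/4 mod 59. 4⁻¹ ≡ 15 (mod 59) since 4·15 = 60 ≡ 1, so λ ≡ 34.
  x = λ² - 49 - 53 = 1156 - 102 ≡ 51; y = λ·(49 - 51) - 1 ≡ 49. → (51, 49)
6Q: (51, 49) + (53, 19). λ = (19 - 49)/(53 - 51) ≡ 29/2 mod 59. 2⁻¹ ≡ 30 (mod 59), so λ ≡ 44.
  x = λ² - 51 - 53 = 1936 - 104 ≡ 3; y = λ·(51 - 3) - 49 ≡ 57. → (3, 57)
7Q: (3, 57) + (53, 19). λ = (19 - 57)/(53 - 3) ≡ 21/50 mod 59. 50⁻¹ ≡ 13 (mod 59) since 50·13 = 650 ≡ 1, so λ ≡ 37.
  x = λ² - 3 - 53 = 1369 - 56 ≡ 15; y = λ·(3 - 15) - 57 ≡ 30. → (15, 30)
8Q: (15, 30) + (53, 19). λ = (19 - 30)/(53 - 15) ≡ 48/38 mod 59. 38⁻¹ ≡ 14 (mod 59) since 38·14 = 532 ≡ 1, so λ ≡ 23.
  x = λ² - 15 - 53 = 529 - 68 ≡ 48; y = λ·(15 - 48) - 30 ≡ 37. → (48, 37)
9Q: (48, 37) + (53, 19). λ = (19 - 37)/(53 - 48) ≡ 41/5 mod 59. 5⁻¹ ≡ 12 (mod 59) since 5·12 = 60 ≡ 1, so λ ≡ 20.
  x = λ² - 48 - 53 = 400 - 101 ≡ 4; y = λ·(48 - 4) - 37 ≡ 17. → (4, 17)
10Q: (4, 17) + (53, 19). λ = (19 - 17)/(53 - 4) ≡ 2/49 mod 59. 49⁻¹ ≡ 53 (mod 59) since 49·53 = 2597 ≡ 1, so λ ≡ 47.
  x = λ² - 4 - 53 = 2209 - 57 ≡ 28; y = λ·(4 - 28) - 17 ≡ 35. → (28, 35)
11Q: (28, 35) + (53, 19). λ = (19 - 35)/(53 - 28) ≡ 43/25 mod 59. 25⁻¹ ≡ 26 (mod 59), so λ ≡ 56.
  x = λ² - 28 - 53 = 3136 - 81 ≡ 46; y = λ·(28 - 46) - 35 ≡ 19. → (46, 19)
12Q: (46, 19) + (53, 19). λ = (19 - 19)/(53 - 46) ≡ 0/7 mod 59. 7⁻¹ ≡ 17 (mod 59), so λ ≡ 0.
  x = λ² - 46 - 53 = 0 - 99 ≡ 19; y = λ·(46 - 19) - 19 ≡ 40. → (19, 40)

(19, 40)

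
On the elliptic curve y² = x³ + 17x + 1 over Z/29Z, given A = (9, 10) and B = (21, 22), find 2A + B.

(24, 20)

First 2A:
Repeated addition: build up to 2A.
2A: tangent at (9, 10): λ = (3·9² + 17)/(2·10) ≡ 28/20. 20⁻¹ ≡ 16 (mod 29), so λ ≡ 28·16 ≡ 13.
  x = λ² - 9 - 9 = 169 - 18 ≡ 6; y = λ·(9 - 6) - 10 ≡ 0. → (6, 0)
2A = (6, 0).
Finally 2A + B:
(6, 0) + (21, 22). λ = (22 - 0)/(21 - 6) ≡ 22/15 mod 29. 15⁻¹ ≡ 2 (mod 29) since 15·2 = 30 ≡ 1, so λ ≡ 15.
  x = λ² - 6 - 21 = 225 - 27 ≡ 24; y = λ·(6 - 24) - 0 ≡ 20. → (24, 20)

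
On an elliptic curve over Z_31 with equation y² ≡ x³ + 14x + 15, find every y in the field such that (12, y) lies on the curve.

12, 19

x³ + 14x + 15 = 1911 ≡ 20 (mod 31).
Square roots of 20 mod 31: 12 and 19 (since 12² = 144 ≡ 20).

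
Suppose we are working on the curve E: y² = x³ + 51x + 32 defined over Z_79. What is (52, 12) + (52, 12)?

tangent at (52, 12): λ = (3·52² + 51)/(2·12) ≡ 26/24. 24⁻¹ ≡ 56 (mod 79) since 24·56 = 1344 ≡ 1, so λ ≡ 26·56 ≡ 34.
  x = λ² - 52 - 52 = 1156 - 104 ≡ 25; y = λ·(52 - 25) - 12 ≡ 37. → (25, 37)

(25, 37)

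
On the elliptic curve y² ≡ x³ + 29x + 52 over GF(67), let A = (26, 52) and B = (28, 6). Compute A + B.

(26, 52) + (28, 6). λ = (6 - 52)/(28 - 26) ≡ 21/2 mod 67. 2⁻¹ ≡ 34 (mod 67), so λ ≡ 44.
  x = λ² - 26 - 28 = 1936 - 54 ≡ 6; y = λ·(26 - 6) - 52 ≡ 24. → (6, 24)

(6, 24)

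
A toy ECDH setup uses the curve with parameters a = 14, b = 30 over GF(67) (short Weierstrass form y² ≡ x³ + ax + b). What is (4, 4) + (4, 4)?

(6, 14)

tangent at (4, 4): λ = (3·4² + 14)/(2·4) ≡ 62/8. 8⁻¹ ≡ 42 (mod 67), so λ ≡ 62·42 ≡ 58.
  x = λ² - 4 - 4 = 3364 - 8 ≡ 6; y = λ·(4 - 6) - 4 ≡ 14. → (6, 14)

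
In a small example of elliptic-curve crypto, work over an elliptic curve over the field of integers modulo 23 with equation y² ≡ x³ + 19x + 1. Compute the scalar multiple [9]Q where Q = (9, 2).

Repeated addition: build up to 9Q.
2Q: tangent at (9, 2): λ = (3·9² + 19)/(2·2) ≡ 9/4. 4⁻¹ ≡ 6 (mod 23) since 4·6 = 24 ≡ 1, so λ ≡ 9·6 ≡ 8.
  x = λ² - 9 - 9 = 64 - 18 ≡ 0; y = λ·(9 - 0) - 2 ≡ 1. → (0, 1)
3Q: (0, 1) + (9, 2). λ = (2 - 1)/(9 - 0) ≡ 1/9 mod 23. 9⁻¹ ≡ 18 (mod 23), so λ ≡ 18.
  x = λ² - 0 - 9 = 324 - 9 ≡ 16; y = λ·(0 - 16) - 1 ≡ 10. → (16, 10)
4Q: (16, 10) + (9, 2). λ = (2 - 10)/(9 - 16) ≡ 15/16 mod 23. 16⁻¹ ≡ 13 (mod 23) since 16·13 = 208 ≡ 1, so λ ≡ 11.
  x = λ² - 16 - 9 = 121 - 25 ≡ 4; y = λ·(16 - 4) - 10 ≡ 7. → (4, 7)
5Q: (4, 7) + (9, 2). λ = (2 - 7)/(9 - 4) ≡ 18/5 mod 23. 5⁻¹ ≡ 14 (mod 23), so λ ≡ 22.
  x = λ² - 4 - 9 = 484 - 13 ≡ 11; y = λ·(4 - 11) - 7 ≡ 0. → (11, 0)
6Q: (11, 0) + (9, 2). λ = (2 - 0)/(9 - 11) ≡ 2/21 mod 23. 21⁻¹ ≡ 11 (mod 23), so λ ≡ 22.
  x = λ² - 11 - 9 = 484 - 20 ≡ 4; y = λ·(11 - 4) - 0 ≡ 16. → (4, 16)
7Q: (4, 16) + (9, 2). λ = (2 - 16)/(9 - 4) ≡ 9/5 mod 23. 5⁻¹ ≡ 14 (mod 23), so λ ≡ 11.
  x = λ² - 4 - 9 = 121 - 13 ≡ 16; y = λ·(4 - 16) - 16 ≡ 13. → (16, 13)
8Q: (16, 13) + (9, 2). λ = (2 - 13)/(9 - 16) ≡ 12/16 mod 23. 16⁻¹ ≡ 13 (mod 23) since 16·13 = 208 ≡ 1, so λ ≡ 18.
  x = λ² - 16 - 9 = 324 - 25 ≡ 0; y = λ·(16 - 0) - 13 ≡ 22. → (0, 22)
9Q: (0, 22) + (9, 2). λ = (2 - 22)/(9 - 0) ≡ 3/9 mod 23. 9⁻¹ ≡ 18 (mod 23), so λ ≡ 8.
  x = λ² - 0 - 9 = 64 - 9 ≡ 9; y = λ·(0 - 9) - 22 ≡ 21. → (9, 21)

(9, 21)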